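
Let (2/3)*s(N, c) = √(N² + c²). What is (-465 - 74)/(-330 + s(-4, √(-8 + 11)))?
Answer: 237160/145143 + 1078*√19/145143 ≈ 1.6663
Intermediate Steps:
s(N, c) = 3*√(N² + c²)/2
(-465 - 74)/(-330 + s(-4, √(-8 + 11))) = (-465 - 74)/(-330 + 3*√((-4)² + (√(-8 + 11))²)/2) = -539/(-330 + 3*√(16 + (√3)²)/2) = -539/(-330 + 3*√(16 + 3)/2) = -539/(-330 + 3*√19/2)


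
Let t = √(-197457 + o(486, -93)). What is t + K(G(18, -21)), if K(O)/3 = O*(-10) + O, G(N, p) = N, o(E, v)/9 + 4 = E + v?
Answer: -486 + 2*I*√48489 ≈ -486.0 + 440.4*I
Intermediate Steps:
o(E, v) = -36 + 9*E + 9*v (o(E, v) = -36 + 9*(E + v) = -36 + (9*E + 9*v) = -36 + 9*E + 9*v)
t = 2*I*√48489 (t = √(-197457 + (-36 + 9*486 + 9*(-93))) = √(-197457 + (-36 + 4374 - 837)) = √(-197457 + 3501) = √(-193956) = 2*I*√48489 ≈ 440.4*I)
K(O) = -27*O (K(O) = 3*(O*(-10) + O) = 3*(-10*O + O) = 3*(-9*O) = -27*O)
t + K(G(18, -21)) = 2*I*√48489 - 27*18 = 2*I*√48489 - 486 = -486 + 2*I*√48489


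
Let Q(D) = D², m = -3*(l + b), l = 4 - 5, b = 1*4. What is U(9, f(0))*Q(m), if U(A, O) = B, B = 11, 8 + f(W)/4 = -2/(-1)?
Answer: 891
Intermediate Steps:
f(W) = -24 (f(W) = -32 + 4*(-2/(-1)) = -32 + 4*(-2*(-1)) = -32 + 4*2 = -32 + 8 = -24)
U(A, O) = 11
b = 4
l = -1
m = -9 (m = -3*(-1 + 4) = -3*3 = -9)
U(9, f(0))*Q(m) = 11*(-9)² = 11*81 = 891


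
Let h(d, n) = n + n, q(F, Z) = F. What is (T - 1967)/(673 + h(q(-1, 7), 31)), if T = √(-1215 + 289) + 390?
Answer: -1577/735 + I*√926/735 ≈ -2.1456 + 0.041402*I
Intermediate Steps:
h(d, n) = 2*n
T = 390 + I*√926 (T = √(-926) + 390 = I*√926 + 390 = 390 + I*√926 ≈ 390.0 + 30.43*I)
(T - 1967)/(673 + h(q(-1, 7), 31)) = ((390 + I*√926) - 1967)/(673 + 2*31) = (-1577 + I*√926)/(673 + 62) = (-1577 + I*√926)/735 = (-1577 + I*√926)*(1/735) = -1577/735 + I*√926/735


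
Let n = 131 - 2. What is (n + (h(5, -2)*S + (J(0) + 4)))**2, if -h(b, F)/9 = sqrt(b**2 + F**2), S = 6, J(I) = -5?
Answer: 100948 - 13824*sqrt(29) ≈ 26503.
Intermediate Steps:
n = 129
h(b, F) = -9*sqrt(F**2 + b**2) (h(b, F) = -9*sqrt(b**2 + F**2) = -9*sqrt(F**2 + b**2))
(n + (h(5, -2)*S + (J(0) + 4)))**2 = (129 + (-9*sqrt((-2)**2 + 5**2)*6 + (-5 + 4)))**2 = (129 + (-9*sqrt(4 + 25)*6 - 1))**2 = (129 + (-9*sqrt(29)*6 - 1))**2 = (129 + (-54*sqrt(29) - 1))**2 = (129 + (-1 - 54*sqrt(29)))**2 = (128 - 54*sqrt(29))**2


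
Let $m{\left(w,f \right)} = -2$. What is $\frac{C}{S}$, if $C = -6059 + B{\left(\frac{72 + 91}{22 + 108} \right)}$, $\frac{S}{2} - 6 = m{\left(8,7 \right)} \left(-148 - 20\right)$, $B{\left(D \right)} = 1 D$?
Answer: $- \frac{787507}{88920} \approx -8.8564$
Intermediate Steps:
$B{\left(D \right)} = D$
$S = 684$ ($S = 12 + 2 \left(- 2 \left(-148 - 20\right)\right) = 12 + 2 \left(\left(-2\right) \left(-168\right)\right) = 12 + 2 \cdot 336 = 12 + 672 = 684$)
$C = - \frac{787507}{130}$ ($C = -6059 + \frac{72 + 91}{22 + 108} = -6059 + \frac{163}{130} = - \frac{787507}{130} \approx -6057.8$)
$\frac{C}{S} = - \frac{787507}{130 \cdot 684} = \left(- \frac{787507}{130}\right) \frac{1}{684} = - \frac{787507}{88920}$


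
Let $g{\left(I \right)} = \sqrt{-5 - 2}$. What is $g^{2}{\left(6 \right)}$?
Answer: $-7$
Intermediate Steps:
$g{\left(I \right)} = i \sqrt{7}$ ($g{\left(I \right)} = \sqrt{-7} = i \sqrt{7}$)
$g^{2}{\left(6 \right)} = \left(i \sqrt{7}\right)^{2} = -7$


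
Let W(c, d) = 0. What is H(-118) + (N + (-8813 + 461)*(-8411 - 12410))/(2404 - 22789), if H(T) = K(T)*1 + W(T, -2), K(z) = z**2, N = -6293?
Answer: 109950041/20385 ≈ 5393.7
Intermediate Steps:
H(T) = T**2 (H(T) = T**2*1 + 0 = T**2 + 0 = T**2)
H(-118) + (N + (-8813 + 461)*(-8411 - 12410))/(2404 - 22789) = (-118)**2 + (-6293 + (-8813 + 461)*(-8411 - 12410))/(2404 - 22789) = 13924 + (-6293 - 8352*(-20821))/(-20385) = 13924 + (-6293 + 173896992)*(-1/20385) = 13924 + 173890699*(-1/20385) = 13924 - 173890699/20385 = 109950041/20385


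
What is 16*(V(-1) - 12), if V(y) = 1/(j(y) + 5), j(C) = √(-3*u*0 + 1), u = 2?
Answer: -568/3 ≈ -189.33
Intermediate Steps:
j(C) = 1 (j(C) = √(-3*2*0 + 1) = √(-6*0 + 1) = √(0 + 1) = √1 = 1)
V(y) = ⅙ (V(y) = 1/(1 + 5) = 1/6 = ⅙)
16*(V(-1) - 12) = 16*(⅙ - 12) = 16*(-71/6) = -568/3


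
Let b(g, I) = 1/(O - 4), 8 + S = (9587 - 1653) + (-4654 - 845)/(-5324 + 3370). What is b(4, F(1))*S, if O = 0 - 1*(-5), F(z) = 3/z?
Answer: 15492903/1954 ≈ 7928.8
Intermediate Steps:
O = 5 (O = 0 + 5 = 5)
S = 15492903/1954 (S = -8 + ((9587 - 1653) + (-4654 - 845)/(-5324 + 3370)) = -8 + (7934 - 5499/(-1954)) = -8 + (7934 - 5499*(-1/1954)) = -8 + (7934 + 5499/1954) = -8 + 15508535/1954 = 15492903/1954 ≈ 7928.8)
b(g, I) = 1 (b(g, I) = 1/(5 - 4) = 1/1 = 1)
b(4, F(1))*S = 1*(15492903/1954) = 15492903/1954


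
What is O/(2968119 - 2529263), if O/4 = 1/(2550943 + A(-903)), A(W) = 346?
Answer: 1/279912121346 ≈ 3.5725e-12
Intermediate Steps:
O = 4/2551289 (O = 4/(2550943 + 346) = 4/2551289 ≈ 1.5678e-6)
O/(2968119 - 2529263) = 4/(2551289*(2968119 - 2529263)) = (4/2551289)/438856 = (4/2551289)*(1/438856) = 1/279912121346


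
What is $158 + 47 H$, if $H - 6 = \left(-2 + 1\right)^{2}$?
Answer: $487$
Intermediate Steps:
$H = 7$ ($H = 6 + \left(-2 + 1\right)^{2} = 6 + \left(-1\right)^{2} = 6 + 1 = 7$)
$158 + 47 H = 158 + 47 \cdot 7 = 158 + 329 = 487$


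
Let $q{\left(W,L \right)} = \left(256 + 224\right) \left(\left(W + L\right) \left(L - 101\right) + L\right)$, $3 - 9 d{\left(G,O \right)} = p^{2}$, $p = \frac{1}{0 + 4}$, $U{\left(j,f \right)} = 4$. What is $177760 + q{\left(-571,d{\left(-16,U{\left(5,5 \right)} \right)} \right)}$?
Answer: $\frac{5995029845}{216} \approx 2.7755 \cdot 10^{7}$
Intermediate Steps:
$p = \frac{1}{4} \approx 0.25$
$d{\left(G,O \right)} = \frac{47}{144}$ ($d{\left(G,O \right)} = \frac{1}{3} - \frac{1}{9 \cdot 16} = \frac{1}{3} - \frac{1}{144} = \frac{47}{144}$)
$q{\left(W,L \right)} = 480 L + 480 \left(-101 + L\right) \left(L + W\right)$ ($q{\left(W,L \right)} = 480 \left(\left(L + W\right) \left(-101 + L\right) + L\right) = 480 \left(\left(-101 + L\right) \left(L + W\right) + L\right) = 480 \left(L + \left(-101 + L\right) \left(L + W\right)\right) = 480 L + 480 \left(-101 + L\right) \left(L + W\right)$)
$177760 + q{\left(-571,d{\left(-16,U{\left(5,5 \right)} \right)} \right)} = 177760 + \left(\left(-48480\right) \left(-571\right) - \frac{47000}{3} + 480 \left(\frac{47}{144}\right)^{2} + 480 \cdot \frac{47}{144} \left(-571\right)\right) = 177760 + \left(27682080 - \frac{47000}{3} + 480 \cdot \frac{2209}{20736} - \frac{268370}{3}\right) = 177760 + \left(27682080 - \frac{47000}{3} + \frac{11045}{216} - \frac{268370}{3}\right) = 177760 + \frac{5956633685}{216} = \frac{5995029845}{216}$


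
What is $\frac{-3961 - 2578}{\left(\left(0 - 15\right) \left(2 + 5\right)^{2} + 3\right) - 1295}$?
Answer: $\frac{6539}{2027} \approx 3.2259$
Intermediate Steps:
$\frac{-3961 - 2578}{\left(\left(0 - 15\right) \left(2 + 5\right)^{2} + 3\right) - 1295} = - \frac{6539}{\left(- 15 \cdot 7^{2} + 3\right) - 1295} = - \frac{6539}{\left(\left(-15\right) 49 + 3\right) - 1295} = - \frac{6539}{\left(-735 + 3\right) - 1295} = - \frac{6539}{-732 - 1295} = - \frac{6539}{-2027} = \left(-6539\right) \left(- \frac{1}{2027}\right) = \frac{6539}{2027}$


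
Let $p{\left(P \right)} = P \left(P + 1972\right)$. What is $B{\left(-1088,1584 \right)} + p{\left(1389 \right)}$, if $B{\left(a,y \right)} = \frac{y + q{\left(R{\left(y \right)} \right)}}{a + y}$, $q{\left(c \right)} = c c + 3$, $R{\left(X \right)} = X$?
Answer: $\frac{2318051427}{496} \approx 4.6735 \cdot 10^{6}$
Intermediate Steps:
$p{\left(P \right)} = P \left(1972 + P\right)$
$q{\left(c \right)} = 3 + c^{2}$ ($q{\left(c \right)} = c^{2} + 3 = 3 + c^{2}$)
$B{\left(a,y \right)} = \frac{3 + y + y^{2}}{a + y}$ ($B{\left(a,y \right)} = \frac{y + \left(3 + y^{2}\right)}{a + y} = \frac{3 + y + y^{2}}{a + y}$)
$B{\left(-1088,1584 \right)} + p{\left(1389 \right)} = \frac{3 + 1584 + 1584^{2}}{-1088 + 1584} + 1389 \left(1972 + 1389\right) = \frac{3 + 1584 + 2509056}{496} + 1389 \cdot 3361 = \frac{1}{496} \cdot 2510643 + 4668429 = \frac{2510643}{496} + 4668429 = \frac{2318051427}{496}$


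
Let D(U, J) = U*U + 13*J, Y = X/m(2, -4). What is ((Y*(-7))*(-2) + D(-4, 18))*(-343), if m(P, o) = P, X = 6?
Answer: -100156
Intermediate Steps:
Y = 3 (Y = 6/2 = 6*(1/2) = 3)
D(U, J) = U**2 + 13*J
((Y*(-7))*(-2) + D(-4, 18))*(-343) = ((3*(-7))*(-2) + ((-4)**2 + 13*18))*(-343) = (-21*(-2) + (16 + 234))*(-343) = (42 + 250)*(-343) = 292*(-343) = -100156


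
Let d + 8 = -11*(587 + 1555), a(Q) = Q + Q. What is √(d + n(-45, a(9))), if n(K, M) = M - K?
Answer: I*√23507 ≈ 153.32*I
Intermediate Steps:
a(Q) = 2*Q
d = -23570 (d = -8 - 11*(587 + 1555) = -8 - 11*2142 = -8 - 23562 = -23570)
√(d + n(-45, a(9))) = √(-23570 + (2*9 - 1*(-45))) = √(-23570 + (18 + 45)) = √(-23570 + 63) = √(-23507) = I*√23507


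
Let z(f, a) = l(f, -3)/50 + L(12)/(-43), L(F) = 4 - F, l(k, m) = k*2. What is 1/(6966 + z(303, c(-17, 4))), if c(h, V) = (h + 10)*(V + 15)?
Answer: 1075/7501679 ≈ 0.00014330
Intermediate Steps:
l(k, m) = 2*k
c(h, V) = (10 + h)*(15 + V)
z(f, a) = 8/43 + f/25 (z(f, a) = (2*f)/50 + (4 - 1*12)/(-43) = (2*f)*(1/50) + (4 - 12)*(-1/43) = f/25 - 8*(-1/43) = f/25 + 8/43 = 8/43 + f/25)
1/(6966 + z(303, c(-17, 4))) = 1/(6966 + (8/43 + (1/25)*303)) = 1/(6966 + (8/43 + 303/25)) = 1/(6966 + 13229/1075) = 1/(7501679/1075) = 1075/7501679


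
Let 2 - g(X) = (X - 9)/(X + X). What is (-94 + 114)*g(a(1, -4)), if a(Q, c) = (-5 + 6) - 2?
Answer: -60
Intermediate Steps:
a(Q, c) = -1 (a(Q, c) = 1 - 2 = -1)
g(X) = 2 - (-9 + X)/(2*X) (g(X) = 2 - (X - 9)/(X + X) = 2 - (-9 + X)/(2*X))
(-94 + 114)*g(a(1, -4)) = (-94 + 114)*((3/2)*(3 - 1)/(-1)) = 20*((3/2)*(-1)*2) = 20*(-3) = -60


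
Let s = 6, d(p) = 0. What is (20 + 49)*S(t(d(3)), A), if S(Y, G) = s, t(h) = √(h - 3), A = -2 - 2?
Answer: 414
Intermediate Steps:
A = -4
t(h) = √(-3 + h)
S(Y, G) = 6
(20 + 49)*S(t(d(3)), A) = (20 + 49)*6 = 69*6 = 414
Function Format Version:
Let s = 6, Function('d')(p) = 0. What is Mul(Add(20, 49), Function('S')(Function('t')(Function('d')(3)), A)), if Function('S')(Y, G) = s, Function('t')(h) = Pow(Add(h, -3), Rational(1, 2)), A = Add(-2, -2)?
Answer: 414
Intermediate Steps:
A = -4
Function('t')(h) = Pow(Add(-3, h), Rational(1, 2))
Function('S')(Y, G) = 6
Mul(Add(20, 49), Function('S')(Function('t')(Function('d')(3)), A)) = Mul(Add(20, 49), 6) = Mul(69, 6) = 414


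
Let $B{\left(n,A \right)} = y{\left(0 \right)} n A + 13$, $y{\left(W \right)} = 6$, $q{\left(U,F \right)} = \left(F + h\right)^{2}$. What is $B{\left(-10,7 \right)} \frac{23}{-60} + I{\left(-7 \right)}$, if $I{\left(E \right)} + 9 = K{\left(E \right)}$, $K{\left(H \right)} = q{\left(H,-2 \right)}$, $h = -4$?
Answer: $\frac{10981}{60} \approx 183.02$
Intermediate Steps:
$q{\left(U,F \right)} = \left(-4 + F\right)^{2}$ ($q{\left(U,F \right)} = \left(F - 4\right)^{2} = \left(-4 + F\right)^{2}$)
$K{\left(H \right)} = 36$ ($K{\left(H \right)} = \left(-4 - 2\right)^{2} = \left(-6\right)^{2} = 36$)
$B{\left(n,A \right)} = 13 + 6 A n$ ($B{\left(n,A \right)} = 6 n A + 13 = 6 A n + 13 = 13 + 6 A n$)
$I{\left(E \right)} = 27$ ($I{\left(E \right)} = -9 + 36 = 27$)
$B{\left(-10,7 \right)} \frac{23}{-60} + I{\left(-7 \right)} = \left(13 + 6 \cdot 7 \left(-10\right)\right) \frac{23}{-60} + 27 = \left(13 - 420\right) 23 \left(- \frac{1}{60}\right) + 27 = \left(-407\right) \left(- \frac{23}{60}\right) + 27 = \frac{9361}{60} + 27 = \frac{10981}{60}$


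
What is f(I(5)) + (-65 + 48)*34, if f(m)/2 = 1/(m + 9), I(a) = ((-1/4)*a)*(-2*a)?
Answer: -24850/43 ≈ -577.91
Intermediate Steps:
I(a) = a²/2 (I(a) = ((-1*¼)*a)*(-2*a) = (-a/4)*(-2*a) = a²/2)
f(m) = 2/(9 + m) (f(m) = 2/(m + 9) = 2/(9 + m))
f(I(5)) + (-65 + 48)*34 = 2/(9 + (½)*5²) + (-65 + 48)*34 = 2/(9 + (½)*25) - 17*34 = 2/(9 + 25/2) - 578 = 2/(43/2) - 578 = 2*(2/43) - 578 = 4/43 - 578 = -24850/43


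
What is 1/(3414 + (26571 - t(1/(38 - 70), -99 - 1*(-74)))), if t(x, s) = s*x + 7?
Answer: 32/959271 ≈ 3.3359e-5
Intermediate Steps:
t(x, s) = 7 + s*x
1/(3414 + (26571 - t(1/(38 - 70), -99 - 1*(-74)))) = 1/(3414 + (26571 - (7 + (-99 - 1*(-74))/(38 - 70)))) = 1/(3414 + (26571 - (7 + (-99 + 74)/(-32)))) = 1/(3414 + (26571 - (7 - 25*(-1/32)))) = 1/(3414 + (26571 - (7 + 25/32))) = 1/(3414 + (26571 - 1*249/32)) = 1/(3414 + (26571 - 249/32)) = 1/(3414 + 850023/32) = 1/(959271/32) = 32/959271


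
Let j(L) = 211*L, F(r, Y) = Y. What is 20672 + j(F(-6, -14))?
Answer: 17718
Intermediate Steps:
20672 + j(F(-6, -14)) = 20672 + 211*(-14) = 20672 - 2954 = 17718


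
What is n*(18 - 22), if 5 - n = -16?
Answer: -84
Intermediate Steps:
n = 21 (n = 5 - 1*(-16) = 5 + 16 = 21)
n*(18 - 22) = 21*(18 - 22) = 21*(-4) = -84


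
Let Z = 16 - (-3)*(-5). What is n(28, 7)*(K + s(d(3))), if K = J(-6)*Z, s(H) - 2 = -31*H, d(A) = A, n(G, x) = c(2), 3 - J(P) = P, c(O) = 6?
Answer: -492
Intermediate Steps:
J(P) = 3 - P
n(G, x) = 6
Z = 1 (Z = 16 - 1*15 = 16 - 15 = 1)
s(H) = 2 - 31*H
K = 9 (K = (3 - 1*(-6))*1 = (3 + 6)*1 = 9*1 = 9)
n(28, 7)*(K + s(d(3))) = 6*(9 + (2 - 31*3)) = 6*(9 + (2 - 93)) = 6*(9 - 91) = 6*(-82) = -492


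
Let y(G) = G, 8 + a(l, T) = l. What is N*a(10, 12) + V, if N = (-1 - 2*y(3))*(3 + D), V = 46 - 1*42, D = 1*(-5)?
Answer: 32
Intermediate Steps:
a(l, T) = -8 + l
D = -5
V = 4 (V = 46 - 42 = 4)
N = 14 (N = (-1 - 2*3)*(3 - 5) = (-1 - 6)*(-2) = -7*(-2) = 14)
N*a(10, 12) + V = 14*(-8 + 10) + 4 = 14*2 + 4 = 28 + 4 = 32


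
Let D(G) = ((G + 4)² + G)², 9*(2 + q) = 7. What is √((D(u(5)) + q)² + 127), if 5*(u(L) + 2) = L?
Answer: 2*√82378/9 ≈ 63.781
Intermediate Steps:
q = -11/9 (q = -2 + (⅑)*7 = -2 + 7/9 = -11/9 ≈ -1.2222)
u(L) = -2 + L/5
D(G) = (G + (4 + G)²)² (D(G) = ((4 + G)² + G)² = (G + (4 + G)²)²)
√((D(u(5)) + q)² + 127) = √((((-2 + (⅕)*5) + (4 + (-2 + (⅕)*5))²)² - 11/9)² + 127) = √((((-2 + 1) + (4 + (-2 + 1))²)² - 11/9)² + 127) = √(((-1 + (4 - 1)²)² - 11/9)² + 127) = √(((-1 + 3²)² - 11/9)² + 127) = √(((-1 + 9)² - 11/9)² + 127) = √((8² - 11/9)² + 127) = √((64 - 11/9)² + 127) = √((565/9)² + 127) = √(319225/81 + 127) = √(329512/81) = 2*√82378/9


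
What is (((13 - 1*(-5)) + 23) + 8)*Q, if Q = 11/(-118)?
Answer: -539/118 ≈ -4.5678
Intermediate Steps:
Q = -11/118 (Q = 11*(-1/118) = -11/118 ≈ -0.093220)
(((13 - 1*(-5)) + 23) + 8)*Q = (((13 - 1*(-5)) + 23) + 8)*(-11/118) = (((13 + 5) + 23) + 8)*(-11/118) = ((18 + 23) + 8)*(-11/118) = (41 + 8)*(-11/118) = 49*(-11/118) = -539/118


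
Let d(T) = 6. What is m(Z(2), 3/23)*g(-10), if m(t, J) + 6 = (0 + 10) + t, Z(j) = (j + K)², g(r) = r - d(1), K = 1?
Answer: -208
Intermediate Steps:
g(r) = -6 + r (g(r) = r - 1*6 = r - 6 = -6 + r)
Z(j) = (1 + j)² (Z(j) = (j + 1)² = (1 + j)²)
m(t, J) = 4 + t (m(t, J) = -6 + ((0 + 10) + t) = -6 + (10 + t) = 4 + t)
m(Z(2), 3/23)*g(-10) = (4 + (1 + 2)²)*(-6 - 10) = (4 + 3²)*(-16) = (4 + 9)*(-16) = 13*(-16) = -208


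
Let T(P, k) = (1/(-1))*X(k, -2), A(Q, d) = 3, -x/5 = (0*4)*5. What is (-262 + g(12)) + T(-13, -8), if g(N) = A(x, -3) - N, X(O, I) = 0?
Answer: -271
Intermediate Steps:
x = 0 (x = -5*0*4*5 = -0*5 = -5*0 = 0)
T(P, k) = 0 (T(P, k) = (1/(-1))*0 = (1*(-1))*0 = -1*0 = 0)
g(N) = 3 - N
(-262 + g(12)) + T(-13, -8) = (-262 + (3 - 1*12)) + 0 = (-262 + (3 - 12)) + 0 = (-262 - 9) + 0 = -271 + 0 = -271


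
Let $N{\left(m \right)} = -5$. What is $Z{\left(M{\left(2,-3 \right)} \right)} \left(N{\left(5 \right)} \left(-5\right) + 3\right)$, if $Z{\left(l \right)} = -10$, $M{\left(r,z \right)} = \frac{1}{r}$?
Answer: $-280$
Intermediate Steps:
$Z{\left(M{\left(2,-3 \right)} \right)} \left(N{\left(5 \right)} \left(-5\right) + 3\right) = - 10 \left(\left(-5\right) \left(-5\right) + 3\right) = - 10 \left(25 + 3\right) = \left(-10\right) 28 = -280$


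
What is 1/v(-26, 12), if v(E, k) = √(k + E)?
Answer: -I*√14/14 ≈ -0.26726*I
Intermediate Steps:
v(E, k) = √(E + k)
1/v(-26, 12) = 1/(√(-26 + 12)) = 1/(√(-14)) = 1/(I*√14) = -I*√14/14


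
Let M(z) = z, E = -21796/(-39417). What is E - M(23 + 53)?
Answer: -2973896/39417 ≈ -75.447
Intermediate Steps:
E = 21796/39417 (E = -21796*(-1/39417) = 21796/39417 ≈ 0.55296)
E - M(23 + 53) = 21796/39417 - (23 + 53) = 21796/39417 - 1*76 = 21796/39417 - 76 = -2973896/39417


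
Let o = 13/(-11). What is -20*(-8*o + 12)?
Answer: -4720/11 ≈ -429.09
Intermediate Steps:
o = -13/11 (o = 13*(-1/11) = -13/11 ≈ -1.1818)
-20*(-8*o + 12) = -20*(-8*(-13/11) + 12) = -20*(104/11 + 12) = -20*236/11 = -4720/11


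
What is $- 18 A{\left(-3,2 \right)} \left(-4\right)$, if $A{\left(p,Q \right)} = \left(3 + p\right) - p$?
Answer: $216$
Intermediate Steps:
$A{\left(p,Q \right)} = 3$
$- 18 A{\left(-3,2 \right)} \left(-4\right) = \left(-18\right) 3 \left(-4\right) = \left(-54\right) \left(-4\right) = 216$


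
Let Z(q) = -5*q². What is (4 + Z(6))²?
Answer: 30976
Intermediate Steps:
(4 + Z(6))² = (4 - 5*6²)² = (4 - 5*36)² = (4 - 180)² = (-176)² = 30976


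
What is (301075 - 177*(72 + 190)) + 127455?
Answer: 382156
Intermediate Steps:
(301075 - 177*(72 + 190)) + 127455 = (301075 - 177*262) + 127455 = (301075 - 46374) + 127455 = 254701 + 127455 = 382156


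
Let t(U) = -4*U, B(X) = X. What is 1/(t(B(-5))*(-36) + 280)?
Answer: -1/440 ≈ -0.0022727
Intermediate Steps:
1/(t(B(-5))*(-36) + 280) = 1/(-4*(-5)*(-36) + 280) = 1/(20*(-36) + 280) = 1/(-720 + 280) = 1/(-440) = -1/440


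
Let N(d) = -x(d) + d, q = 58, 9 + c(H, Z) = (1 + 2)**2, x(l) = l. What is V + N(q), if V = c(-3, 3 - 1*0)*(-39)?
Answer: 0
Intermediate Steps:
c(H, Z) = 0 (c(H, Z) = -9 + (1 + 2)**2 = -9 + 3**2 = -9 + 9 = 0)
N(d) = 0 (N(d) = -d + d = 0)
V = 0 (V = 0*(-39) = 0)
V + N(q) = 0 + 0 = 0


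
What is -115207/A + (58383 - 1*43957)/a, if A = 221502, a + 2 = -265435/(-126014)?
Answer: 134220686733893/989892438 ≈ 1.3559e+5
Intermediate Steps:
a = 13407/126014 (a = -2 - 265435/(-126014) = -2 - 265435*(-1/126014) = -2 + 265435/126014 = 13407/126014 ≈ 0.10639)
-115207/A + (58383 - 1*43957)/a = -115207/221502 + (58383 - 1*43957)/(13407/126014) = -115207*1/221502 + (58383 - 43957)*(126014/13407) = -115207/221502 + 14426*(126014/13407) = -115207/221502 + 1817877964/13407 = 134220686733893/989892438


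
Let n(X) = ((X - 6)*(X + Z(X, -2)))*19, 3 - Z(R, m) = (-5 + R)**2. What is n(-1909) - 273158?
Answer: 133361740112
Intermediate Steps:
Z(R, m) = 3 - (-5 + R)**2
n(X) = 19*(-6 + X)*(3 + X - (-5 + X)**2) (n(X) = ((X - 6)*(X + (3 - (-5 + X)**2)))*19 = ((-6 + X)*(3 + X - (-5 + X)**2))*19 = 19*(-6 + X)*(3 + X - (-5 + X)**2))
n(-1909) - 273158 = (2508 - 1672*(-1909) - 19*(-1909)**3 + 323*(-1909)**2) - 273158 = (2508 + 3191848 - 19*(-6956932429) + 323*3644281) - 273158 = (2508 + 3191848 + 132181716151 + 1177102763) - 273158 = 133362013270 - 273158 = 133361740112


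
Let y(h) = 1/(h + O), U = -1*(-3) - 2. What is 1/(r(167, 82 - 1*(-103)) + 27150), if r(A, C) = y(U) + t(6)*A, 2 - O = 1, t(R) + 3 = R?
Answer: 2/55303 ≈ 3.6164e-5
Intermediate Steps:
t(R) = -3 + R
U = 1 (U = 3 - 2 = 1)
O = 1 (O = 2 - 1*1 = 2 - 1 = 1)
y(h) = 1/(1 + h) (y(h) = 1/(h + 1) = 1/(1 + h))
r(A, C) = 1/2 + 3*A (r(A, C) = 1/(1 + 1) + (-3 + 6)*A = 1/2 + 3*A)
1/(r(167, 82 - 1*(-103)) + 27150) = 1/((1/2 + 3*167) + 27150) = 1/((1/2 + 501) + 27150) = 1/(1003/2 + 27150) = 1/(55303/2) = 2/55303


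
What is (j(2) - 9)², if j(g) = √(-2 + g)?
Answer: 81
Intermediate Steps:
(j(2) - 9)² = (√(-2 + 2) - 9)² = (√0 - 9)² = (0 - 9)² = (-9)² = 81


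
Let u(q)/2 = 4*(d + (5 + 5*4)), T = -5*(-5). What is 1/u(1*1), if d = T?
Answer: 1/400 ≈ 0.0025000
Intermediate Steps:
T = 25
d = 25
u(q) = 400 (u(q) = 2*(4*(25 + (5 + 5*4))) = 2*(4*(25 + (5 + 20))) = 2*(4*(25 + 25)) = 2*(4*50) = 2*200 = 400)
1/u(1*1) = 1/400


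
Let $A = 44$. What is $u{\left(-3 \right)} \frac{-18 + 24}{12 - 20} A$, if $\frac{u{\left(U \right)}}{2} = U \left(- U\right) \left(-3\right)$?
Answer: $-1782$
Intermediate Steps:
$u{\left(U \right)} = 6 U^{2}$ ($u{\left(U \right)} = 2 U \left(- U\right) \left(-3\right) = 2 - U^{2} \left(-3\right) = 2 \cdot 3 U^{2} = 6 U^{2}$)
$u{\left(-3 \right)} \frac{-18 + 24}{12 - 20} A = 6 \left(-3\right)^{2} \frac{-18 + 24}{12 - 20} \cdot 44 = 6 \cdot 9 \frac{6}{-8} \cdot 44 = 54 \cdot 6 \left(- \frac{1}{8}\right) 44 = 54 \left(- \frac{3}{4}\right) 44 = \left(- \frac{81}{2}\right) 44 = -1782$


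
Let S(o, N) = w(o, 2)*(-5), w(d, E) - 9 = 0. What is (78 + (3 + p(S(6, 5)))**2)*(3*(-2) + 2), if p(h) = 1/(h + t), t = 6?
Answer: -528376/1521 ≈ -347.39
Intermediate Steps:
w(d, E) = 9 (w(d, E) = 9 + 0 = 9)
S(o, N) = -45 (S(o, N) = 9*(-5) = -45)
p(h) = 1/(6 + h) (p(h) = 1/(h + 6) = 1/(6 + h))
(78 + (3 + p(S(6, 5)))**2)*(3*(-2) + 2) = (78 + (3 + 1/(6 - 45))**2)*(3*(-2) + 2) = (78 + (3 + 1/(-39))**2)*(-6 + 2) = (78 + (3 - 1/39)**2)*(-4) = (78 + (116/39)**2)*(-4) = (78 + 13456/1521)*(-4) = (132094/1521)*(-4) = -528376/1521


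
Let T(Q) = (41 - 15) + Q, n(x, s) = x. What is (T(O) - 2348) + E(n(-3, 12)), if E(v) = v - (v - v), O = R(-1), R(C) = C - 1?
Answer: -2327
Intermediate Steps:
R(C) = -1 + C
O = -2 (O = -1 - 1 = -2)
E(v) = v (E(v) = v - 1*0 = v + 0 = v)
T(Q) = 26 + Q
(T(O) - 2348) + E(n(-3, 12)) = ((26 - 2) - 2348) - 3 = (24 - 2348) - 3 = -2324 - 3 = -2327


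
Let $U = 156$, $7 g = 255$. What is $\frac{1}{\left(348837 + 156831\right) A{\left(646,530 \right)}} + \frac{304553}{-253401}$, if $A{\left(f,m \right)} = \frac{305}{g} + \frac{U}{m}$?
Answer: $- \frac{6012931861501739}{5003015028293148} \approx -1.2019$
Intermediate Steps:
$g = \frac{255}{7}$ ($g = \frac{1}{7} \cdot 255 = \frac{255}{7} \approx 36.429$)
$A{\left(f,m \right)} = \frac{427}{51} + \frac{156}{m}$ ($A{\left(f,m \right)} = \frac{305}{\frac{255}{7}} + \frac{156}{m} = 305 \cdot \frac{7}{255} + \frac{156}{m} = \frac{427}{51} + \frac{156}{m}$)
$\frac{1}{\left(348837 + 156831\right) A{\left(646,530 \right)}} + \frac{304553}{-253401} = \frac{1}{\left(348837 + 156831\right) \left(\frac{427}{51} + \frac{156}{530}\right)} + \frac{304553}{-253401} = \frac{1}{505668 \left(\frac{427}{51} + 156 \cdot \frac{1}{530}\right)} + 304553 \left(- \frac{1}{253401}\right) = \frac{1}{505668 \left(\frac{427}{51} + \frac{78}{265}\right)} - \frac{304553}{253401} = \frac{1}{505668 \cdot \frac{117133}{13515}} - \frac{304553}{253401} = \frac{1}{505668} \cdot \frac{13515}{117133} - \frac{304553}{253401} = \frac{4505}{19743469948} - \frac{304553}{253401} = - \frac{6012931861501739}{5003015028293148}$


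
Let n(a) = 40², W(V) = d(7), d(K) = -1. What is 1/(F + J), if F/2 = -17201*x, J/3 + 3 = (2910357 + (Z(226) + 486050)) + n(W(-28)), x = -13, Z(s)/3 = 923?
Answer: 1/10649545 ≈ 9.3901e-8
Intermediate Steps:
W(V) = -1
Z(s) = 2769 (Z(s) = 3*923 = 2769)
n(a) = 1600
J = 10202319 (J = -9 + 3*((2910357 + (2769 + 486050)) + 1600) = -9 + 3*((2910357 + 488819) + 1600) = -9 + 3*(3399176 + 1600) = -9 + 3*3400776 = -9 + 10202328 = 10202319)
F = 447226 (F = 2*(-17201*(-13)) = 2*223613 = 447226)
1/(F + J) = 1/(447226 + 10202319) = 1/10649545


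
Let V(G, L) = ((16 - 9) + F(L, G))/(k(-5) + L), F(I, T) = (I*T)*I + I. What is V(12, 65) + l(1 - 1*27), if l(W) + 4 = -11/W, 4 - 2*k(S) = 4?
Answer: 101079/130 ≈ 777.53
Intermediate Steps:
F(I, T) = I + T*I² (F(I, T) = T*I² + I = I + T*I²)
k(S) = 0 (k(S) = 2 - ½*4 = 2 - 2 = 0)
l(W) = -4 - 11/W
V(G, L) = (7 + L*(1 + G*L))/L (V(G, L) = ((16 - 9) + L*(1 + L*G))/(0 + L) = (7 + L*(1 + G*L))/L)
V(12, 65) + l(1 - 1*27) = (1 + 7/65 + 12*65) + (-4 - 11/(1 - 1*27)) = (1 + 7*(1/65) + 780) + (-4 - 11/(1 - 27)) = (1 + 7/65 + 780) + (-4 - 11/(-26)) = 50772/65 + (-4 - 11*(-1/26)) = 50772/65 + (-4 + 11/26) = 50772/65 - 93/26 = 101079/130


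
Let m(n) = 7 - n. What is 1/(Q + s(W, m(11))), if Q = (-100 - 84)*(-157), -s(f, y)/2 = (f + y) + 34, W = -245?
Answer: 1/29318 ≈ 3.4109e-5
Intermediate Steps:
s(f, y) = -68 - 2*f - 2*y (s(f, y) = -2*((f + y) + 34) = -2*(34 + f + y) = -68 - 2*f - 2*y)
Q = 28888 (Q = -184*(-157) = 28888)
1/(Q + s(W, m(11))) = 1/(28888 + (-68 - 2*(-245) - 2*(7 - 1*11))) = 1/(28888 + (-68 + 490 - 2*(7 - 11))) = 1/(28888 + (-68 + 490 - 2*(-4))) = 1/(28888 + (-68 + 490 + 8)) = 1/(28888 + 430) = 1/29318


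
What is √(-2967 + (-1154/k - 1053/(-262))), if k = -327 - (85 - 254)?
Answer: I*√1266233370290/20698 ≈ 54.366*I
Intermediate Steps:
k = -158 (k = -327 - 1*(-169) = -327 + 169 = -158)
√(-2967 + (-1154/k - 1053/(-262))) = √(-2967 + (-1154/(-158) - 1053/(-262))) = √(-2967 + (-1154*(-1/158) - 1053*(-1/262))) = √(-2967 + (577/79 + 1053/262)) = √(-2967 + 234361/20698) = √(-61176605/20698) = I*√1266233370290/20698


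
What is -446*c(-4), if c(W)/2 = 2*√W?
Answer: -3568*I ≈ -3568.0*I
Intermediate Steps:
c(W) = 4*√W (c(W) = 2*(2*√W) = 4*√W)
-446*c(-4) = -1784*√(-4) = -1784*2*I = -3568*I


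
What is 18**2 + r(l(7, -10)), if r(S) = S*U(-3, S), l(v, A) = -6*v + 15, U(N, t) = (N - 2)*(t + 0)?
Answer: -3321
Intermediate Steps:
U(N, t) = t*(-2 + N) (U(N, t) = (-2 + N)*t = t*(-2 + N))
l(v, A) = 15 - 6*v
r(S) = -5*S**2 (r(S) = S*(S*(-2 - 3)) = S*(S*(-5)) = S*(-5*S) = -5*S**2)
18**2 + r(l(7, -10)) = 18**2 - 5*(15 - 6*7)**2 = 324 - 5*(15 - 42)**2 = 324 - 5*(-27)**2 = 324 - 5*729 = 324 - 3645 = -3321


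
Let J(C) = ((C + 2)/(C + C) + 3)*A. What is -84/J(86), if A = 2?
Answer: -1806/151 ≈ -11.960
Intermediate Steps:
J(C) = 6 + (2 + C)/C (J(C) = ((C + 2)/(C + C) + 3)*2 = ((2 + C)/((2*C)) + 3)*2 = ((2 + C)*(1/(2*C)) + 3)*2 = ((2 + C)/(2*C) + 3)*2 = (3 + (2 + C)/(2*C))*2 = 6 + (2 + C)/C)
-84/J(86) = -84/(7 + 2/86) = -84/(7 + 2*(1/86)) = -84/(7 + 1/43) = -84/302/43 = -84*43/302 = -1806/151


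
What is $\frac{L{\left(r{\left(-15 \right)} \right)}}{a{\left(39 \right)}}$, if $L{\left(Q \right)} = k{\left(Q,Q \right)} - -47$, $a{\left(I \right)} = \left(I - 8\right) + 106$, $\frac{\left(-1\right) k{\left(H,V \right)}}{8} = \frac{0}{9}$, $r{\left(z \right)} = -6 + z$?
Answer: $\frac{47}{137} \approx 0.34307$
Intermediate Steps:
$k{\left(H,V \right)} = 0$ ($k{\left(H,V \right)} = - 8 \cdot \frac{0}{9} = - 8 \cdot 0 \cdot \frac{1}{9} = \left(-8\right) 0 = 0$)
$a{\left(I \right)} = 98 + I$ ($a{\left(I \right)} = \left(-8 + I\right) + 106 = 98 + I$)
$L{\left(Q \right)} = 47$ ($L{\left(Q \right)} = 0 - -47 = 0 + 47 = 47$)
$\frac{L{\left(r{\left(-15 \right)} \right)}}{a{\left(39 \right)}} = \frac{47}{98 + 39} = \frac{47}{137}$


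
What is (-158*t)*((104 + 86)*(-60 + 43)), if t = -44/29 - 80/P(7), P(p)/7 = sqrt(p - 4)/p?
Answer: -22454960/29 - 40827200*sqrt(3)/3 ≈ -2.4346e+7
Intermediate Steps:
P(p) = 7*sqrt(-4 + p)/p (P(p) = 7*(sqrt(p - 4)/p) = 7*(sqrt(-4 + p)/p) = 7*sqrt(-4 + p)/p)
t = -44/29 - 80*sqrt(3)/3 (t = -44/29 - 80/sqrt(-4 + 7) = -44*1/29 - 80*sqrt(3)/3 = -44/29 - 80*sqrt(3)/3 ≈ -47.705)
(-158*t)*((104 + 86)*(-60 + 43)) = (-158*(-44/29 - 80*sqrt(3)/3))*((104 + 86)*(-60 + 43)) = (6952/29 + 12640*sqrt(3)/3)*(190*(-17)) = (6952/29 + 12640*sqrt(3)/3)*(-3230) = -22454960/29 - 40827200*sqrt(3)/3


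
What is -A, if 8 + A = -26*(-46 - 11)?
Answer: -1474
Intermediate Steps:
A = 1474 (A = -8 - 26*(-46 - 11) = -8 - 26*(-57) = -8 + 1482 = 1474)
-A = -1*1474 = -1474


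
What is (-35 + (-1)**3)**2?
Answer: 1296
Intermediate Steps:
(-35 + (-1)**3)**2 = (-35 - 1)**2 = (-36)**2 = 1296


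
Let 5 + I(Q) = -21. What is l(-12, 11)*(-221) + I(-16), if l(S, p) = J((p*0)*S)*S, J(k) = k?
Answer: -26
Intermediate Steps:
I(Q) = -26 (I(Q) = -5 - 21 = -26)
l(S, p) = 0 (l(S, p) = ((p*0)*S)*S = (0*S)*S = 0*S = 0)
l(-12, 11)*(-221) + I(-16) = 0*(-221) - 26 = 0 - 26 = -26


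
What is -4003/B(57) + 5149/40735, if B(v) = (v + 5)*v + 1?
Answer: -28972098/28799645 ≈ -1.0060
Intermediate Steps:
B(v) = 1 + v*(5 + v) (B(v) = (5 + v)*v + 1 = v*(5 + v) + 1 = 1 + v*(5 + v))
-4003/B(57) + 5149/40735 = -4003/(1 + 57² + 5*57) + 5149/40735 = -4003/(1 + 3249 + 285) + 5149*(1/40735) = -4003/3535 + 5149/40735 = -28972098/28799645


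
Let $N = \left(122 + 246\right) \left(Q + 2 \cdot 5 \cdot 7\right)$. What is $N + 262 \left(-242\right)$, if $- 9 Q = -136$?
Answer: $- \frac{288748}{9} \approx -32083.0$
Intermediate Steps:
$Q = \frac{136}{9}$ ($Q = \left(- \frac{1}{9}\right) \left(-136\right) = \frac{136}{9} \approx 15.111$)
$N = \frac{281888}{9}$ ($N = \left(122 + 246\right) \left(\frac{136}{9} + 2 \cdot 5 \cdot 7\right) = 368 \left(\frac{136}{9} + 10 \cdot 7\right) = 368 \left(\frac{136}{9} + 70\right) = 368 \cdot \frac{766}{9} = \frac{281888}{9} \approx 31321.0$)
$N + 262 \left(-242\right) = \frac{281888}{9} + 262 \left(-242\right) = \frac{281888}{9} - 63404 = - \frac{288748}{9}$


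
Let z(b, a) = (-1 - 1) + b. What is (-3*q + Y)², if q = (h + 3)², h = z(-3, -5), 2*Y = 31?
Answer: 49/4 ≈ 12.250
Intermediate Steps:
Y = 31/2 (Y = (½)*31 = 31/2 ≈ 15.500)
z(b, a) = -2 + b
h = -5 (h = -2 - 3 = -5)
q = 4 (q = (-5 + 3)² = (-2)² = 4)
(-3*q + Y)² = (-3*4 + 31/2)² = (-12 + 31/2)² = (7/2)² = 49/4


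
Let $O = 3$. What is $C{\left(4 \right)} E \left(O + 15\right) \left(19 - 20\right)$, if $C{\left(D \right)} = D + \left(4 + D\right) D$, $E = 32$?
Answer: $-20736$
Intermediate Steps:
$C{\left(D \right)} = D + D \left(4 + D\right)$
$C{\left(4 \right)} E \left(O + 15\right) \left(19 - 20\right) = 4 \left(5 + 4\right) 32 \left(3 + 15\right) \left(19 - 20\right) = 4 \cdot 9 \cdot 32 \cdot 18 \left(-1\right) = 36 \cdot 32 \left(-18\right) = 1152 \left(-18\right) = -20736$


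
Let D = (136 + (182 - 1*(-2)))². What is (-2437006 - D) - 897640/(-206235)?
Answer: -104742699754/41247 ≈ -2.5394e+6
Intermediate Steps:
D = 102400 (D = (136 + (182 + 2))² = (136 + 184)² = 320² = 102400)
(-2437006 - D) - 897640/(-206235) = (-2437006 - 1*102400) - 897640/(-206235) = (-2437006 - 102400) - 897640*(-1)/206235 = -2539406 - 1*(-179528/41247) = -2539406 + 179528/41247 = -104742699754/41247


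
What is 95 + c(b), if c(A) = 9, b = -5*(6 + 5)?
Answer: 104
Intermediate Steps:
b = -55 (b = -5*11 = -55)
95 + c(b) = 95 + 9 = 104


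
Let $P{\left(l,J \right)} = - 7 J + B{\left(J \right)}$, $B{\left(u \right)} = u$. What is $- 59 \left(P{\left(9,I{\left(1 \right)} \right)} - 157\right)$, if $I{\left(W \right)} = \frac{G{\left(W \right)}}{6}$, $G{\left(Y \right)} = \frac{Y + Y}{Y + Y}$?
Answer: $9322$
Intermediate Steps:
$G{\left(Y \right)} = 1$ ($G{\left(Y \right)} = \frac{2 Y}{2 Y} = 2 Y \frac{1}{2 Y} = 1$)
$I{\left(W \right)} = \frac{1}{6}$ ($I{\left(W \right)} = 1 \cdot \frac{1}{6} = \frac{1}{6}$)
$P{\left(l,J \right)} = - 6 J$ ($P{\left(l,J \right)} = - 7 J + J = - 6 J$)
$- 59 \left(P{\left(9,I{\left(1 \right)} \right)} - 157\right) = - 59 \left(\left(-6\right) \frac{1}{6} - 157\right) = - 59 \left(-1 - 157\right) = \left(-59\right) \left(-158\right) = 9322$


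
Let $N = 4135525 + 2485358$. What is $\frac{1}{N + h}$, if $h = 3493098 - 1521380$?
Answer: $\frac{1}{8592601} \approx 1.1638 \cdot 10^{-7}$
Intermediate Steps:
$h = 1971718$ ($h = 3493098 - 1521380 = 1971718$)
$N = 6620883$
$\frac{1}{N + h} = \frac{1}{6620883 + 1971718} = \frac{1}{8592601}$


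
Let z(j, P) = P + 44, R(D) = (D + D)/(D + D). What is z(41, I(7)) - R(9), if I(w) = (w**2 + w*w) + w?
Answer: 148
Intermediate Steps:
R(D) = 1 (R(D) = (2*D)/((2*D)) = (2*D)*(1/(2*D)) = 1)
I(w) = w + 2*w**2 (I(w) = (w**2 + w**2) + w = 2*w**2 + w = w + 2*w**2)
z(j, P) = 44 + P
z(41, I(7)) - R(9) = (44 + 7*(1 + 2*7)) - 1*1 = (44 + 7*(1 + 14)) - 1 = (44 + 7*15) - 1 = (44 + 105) - 1 = 149 - 1 = 148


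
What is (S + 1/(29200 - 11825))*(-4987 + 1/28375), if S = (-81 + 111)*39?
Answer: -2876642759771124/493015625 ≈ -5.8348e+6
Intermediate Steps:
S = 1170 (S = 30*39 = 1170)
(S + 1/(29200 - 11825))*(-4987 + 1/28375) = (1170 + 1/(29200 - 11825))*(-4987 + 1/28375) = (1170 + 1/17375)*(-4987 + 1/28375) = (1170 + 1/17375)*(-141506124/28375) = (20328751/17375)*(-141506124/28375) = -2876642759771124/493015625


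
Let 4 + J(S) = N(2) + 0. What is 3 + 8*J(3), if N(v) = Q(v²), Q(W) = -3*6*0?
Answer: -29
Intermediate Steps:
Q(W) = 0 (Q(W) = -18*0 = 0)
N(v) = 0
J(S) = -4 (J(S) = -4 + (0 + 0) = -4 + 0 = -4)
3 + 8*J(3) = 3 + 8*(-4) = 3 - 32 = -29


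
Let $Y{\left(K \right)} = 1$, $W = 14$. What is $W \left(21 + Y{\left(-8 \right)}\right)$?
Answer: $308$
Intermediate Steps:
$W \left(21 + Y{\left(-8 \right)}\right) = 14 \left(21 + 1\right) = 14 \cdot 22 = 308$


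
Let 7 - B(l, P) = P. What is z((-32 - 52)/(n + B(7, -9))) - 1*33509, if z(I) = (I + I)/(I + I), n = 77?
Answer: -33508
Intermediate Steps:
B(l, P) = 7 - P
z(I) = 1 (z(I) = (2*I)/((2*I)) = (2*I)*(1/(2*I)) = 1)
z((-32 - 52)/(n + B(7, -9))) - 1*33509 = 1 - 1*33509 = 1 - 33509 = -33508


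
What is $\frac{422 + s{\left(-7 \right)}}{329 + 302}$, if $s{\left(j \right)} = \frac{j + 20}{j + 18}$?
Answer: $\frac{4655}{6941} \approx 0.67065$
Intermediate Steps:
$s{\left(j \right)} = \frac{20 + j}{18 + j}$
$\frac{422 + s{\left(-7 \right)}}{329 + 302} = \frac{422 + \frac{20 - 7}{18 - 7}}{329 + 302} = \frac{422 + \frac{1}{11} \cdot 13}{631} = \left(422 + \frac{1}{11} \cdot 13\right) \frac{1}{631} = \left(422 + \frac{13}{11}\right) \frac{1}{631} = \frac{4655}{11} \cdot \frac{1}{631} = \frac{4655}{6941}$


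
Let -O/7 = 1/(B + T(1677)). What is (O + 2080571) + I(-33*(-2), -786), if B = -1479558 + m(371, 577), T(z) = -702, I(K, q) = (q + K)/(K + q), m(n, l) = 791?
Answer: 3078141776275/1479469 ≈ 2.0806e+6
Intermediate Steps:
I(K, q) = 1 (I(K, q) = (K + q)/(K + q) = 1)
B = -1478767 (B = -1479558 + 791 = -1478767)
O = 7/1479469 (O = -7/(-1478767 - 702) = -7/(-1479469) = -7*(-1/1479469) = 7/1479469 ≈ 4.7314e-6)
(O + 2080571) + I(-33*(-2), -786) = (7/1479469 + 2080571) + 1 = 3078140296806/1479469 + 1 = 3078141776275/1479469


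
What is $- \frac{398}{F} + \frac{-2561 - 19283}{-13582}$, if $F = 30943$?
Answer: $\frac{335256628}{210133913} \approx 1.5954$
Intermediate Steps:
$- \frac{398}{F} + \frac{-2561 - 19283}{-13582} = - \frac{398}{30943} + \frac{-2561 - 19283}{-13582} = \left(-398\right) \frac{1}{30943} - - \frac{10922}{6791} = - \frac{398}{30943} + \frac{10922}{6791} = \frac{335256628}{210133913}$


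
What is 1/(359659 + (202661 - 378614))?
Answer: 1/183706 ≈ 5.4435e-6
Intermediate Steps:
1/(359659 + (202661 - 378614)) = 1/(359659 - 175953) = 1/183706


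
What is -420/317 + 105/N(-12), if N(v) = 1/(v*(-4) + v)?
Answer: 1197840/317 ≈ 3778.7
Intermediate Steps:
N(v) = -1/(3*v) (N(v) = 1/(-4*v + v) = 1/(-3*v) = -1/(3*v))
-420/317 + 105/N(-12) = -420/317 + 105/((-1/3/(-12))) = -420*1/317 + 105/((-1/3*(-1/12))) = -420/317 + 105/(1/36) = -420/317 + 105*36 = -420/317 + 3780 = 1197840/317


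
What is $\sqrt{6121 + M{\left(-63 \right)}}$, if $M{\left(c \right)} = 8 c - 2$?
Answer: $\sqrt{5615} \approx 74.933$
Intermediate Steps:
$M{\left(c \right)} = -2 + 8 c$
$\sqrt{6121 + M{\left(-63 \right)}} = \sqrt{6121 + \left(-2 + 8 \left(-63\right)\right)} = \sqrt{6121 - 506} = \sqrt{5615}$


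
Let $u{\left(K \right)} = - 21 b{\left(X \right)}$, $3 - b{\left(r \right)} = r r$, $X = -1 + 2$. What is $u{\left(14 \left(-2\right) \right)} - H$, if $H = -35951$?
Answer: $35909$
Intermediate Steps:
$X = 1$
$b{\left(r \right)} = 3 - r^{2}$ ($b{\left(r \right)} = 3 - r r = 3 - r^{2}$)
$u{\left(K \right)} = -42$ ($u{\left(K \right)} = - 21 \left(3 - 1^{2}\right) = - 21 \left(3 - 1\right) = \left(-21\right) 2 = -42$)
$u{\left(14 \left(-2\right) \right)} - H = -42 - -35951 = -42 + 35951 = 35909$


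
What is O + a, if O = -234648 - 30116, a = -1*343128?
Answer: -607892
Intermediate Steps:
a = -343128
O = -264764
O + a = -264764 - 343128 = -607892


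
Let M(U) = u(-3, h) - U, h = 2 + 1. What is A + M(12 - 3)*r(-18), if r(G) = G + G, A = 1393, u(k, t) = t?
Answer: 1609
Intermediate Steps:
h = 3
r(G) = 2*G
M(U) = 3 - U
A + M(12 - 3)*r(-18) = 1393 + (3 - (12 - 3))*(2*(-18)) = 1393 + (3 - 1*9)*(-36) = 1393 + (3 - 9)*(-36) = 1393 - 6*(-36) = 1393 + 216 = 1609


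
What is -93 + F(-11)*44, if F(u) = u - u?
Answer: -93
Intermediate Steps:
F(u) = 0
-93 + F(-11)*44 = -93 + 0*44 = -93 + 0 = -93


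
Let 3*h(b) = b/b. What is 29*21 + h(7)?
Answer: 1828/3 ≈ 609.33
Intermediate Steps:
h(b) = 1/3 (h(b) = (b/b)/3 = (1/3)*1 = 1/3)
29*21 + h(7) = 29*21 + 1/3 = 609 + 1/3 = 1828/3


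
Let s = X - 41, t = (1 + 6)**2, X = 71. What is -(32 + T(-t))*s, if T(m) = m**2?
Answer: -72990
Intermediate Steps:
t = 49 (t = 7**2 = 49)
s = 30 (s = 71 - 41 = 30)
-(32 + T(-t))*s = -(32 + (-1*49)**2)*30 = -(32 + (-49)**2)*30 = -(32 + 2401)*30 = -2433*30 = -1*72990 = -72990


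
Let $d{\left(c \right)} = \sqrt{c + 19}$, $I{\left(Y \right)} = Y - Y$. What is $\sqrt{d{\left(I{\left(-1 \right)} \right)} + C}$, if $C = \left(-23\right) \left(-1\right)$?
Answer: $\sqrt{23 + \sqrt{19}} \approx 5.2306$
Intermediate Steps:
$I{\left(Y \right)} = 0$
$d{\left(c \right)} = \sqrt{19 + c}$
$C = 23$
$\sqrt{d{\left(I{\left(-1 \right)} \right)} + C} = \sqrt{\sqrt{19 + 0} + 23} = \sqrt{\sqrt{19} + 23} = \sqrt{23 + \sqrt{19}}$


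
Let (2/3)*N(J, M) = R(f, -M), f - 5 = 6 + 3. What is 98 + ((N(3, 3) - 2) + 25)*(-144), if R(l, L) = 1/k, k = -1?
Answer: -2998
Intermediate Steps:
f = 14 (f = 5 + (6 + 3) = 5 + 9 = 14)
R(l, L) = -1 (R(l, L) = 1/(-1) = -1)
N(J, M) = -3/2 (N(J, M) = (3/2)*(-1) = -3/2)
98 + ((N(3, 3) - 2) + 25)*(-144) = 98 + ((-3/2 - 2) + 25)*(-144) = 98 + (-7/2 + 25)*(-144) = 98 + (43/2)*(-144) = 98 - 3096 = -2998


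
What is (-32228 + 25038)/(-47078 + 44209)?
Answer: 7190/2869 ≈ 2.5061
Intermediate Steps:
(-32228 + 25038)/(-47078 + 44209) = -7190/(-2869) = -7190*(-1/2869) = 7190/2869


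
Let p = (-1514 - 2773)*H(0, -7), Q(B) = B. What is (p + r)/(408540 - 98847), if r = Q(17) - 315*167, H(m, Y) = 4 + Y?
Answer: -39727/309693 ≈ -0.12828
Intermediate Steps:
p = 12861 (p = (-1514 - 2773)*(4 - 7) = -4287*(-3) = 12861)
r = -52588 (r = 17 - 315*167 = 17 - 52605 = -52588)
(p + r)/(408540 - 98847) = (12861 - 52588)/(408540 - 98847) = -39727/309693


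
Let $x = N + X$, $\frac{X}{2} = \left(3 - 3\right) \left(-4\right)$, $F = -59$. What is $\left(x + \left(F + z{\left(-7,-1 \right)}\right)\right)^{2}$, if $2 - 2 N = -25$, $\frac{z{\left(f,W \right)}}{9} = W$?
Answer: $\frac{11881}{4} \approx 2970.3$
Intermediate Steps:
$X = 0$ ($X = 2 \left(3 - 3\right) \left(-4\right) = 2 \cdot 0 \left(-4\right) = 2 \cdot 0 = 0$)
$z{\left(f,W \right)} = 9 W$
$N = \frac{27}{2}$ ($N = 1 - - \frac{25}{2} = 1 + \frac{25}{2} = \frac{27}{2} \approx 13.5$)
$x = \frac{27}{2}$ ($x = \frac{27}{2} + 0 = \frac{27}{2} \approx 13.5$)
$\left(x + \left(F + z{\left(-7,-1 \right)}\right)\right)^{2} = \left(\frac{27}{2} + \left(-59 + 9 \left(-1\right)\right)\right)^{2} = \left(\frac{27}{2} - 68\right)^{2} = \left(- \frac{109}{2}\right)^{2} = \frac{11881}{4}$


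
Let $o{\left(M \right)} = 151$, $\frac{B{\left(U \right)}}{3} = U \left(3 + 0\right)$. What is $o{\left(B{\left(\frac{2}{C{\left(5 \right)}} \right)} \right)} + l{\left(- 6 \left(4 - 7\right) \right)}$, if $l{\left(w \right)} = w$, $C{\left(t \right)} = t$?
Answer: $169$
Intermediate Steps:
$B{\left(U \right)} = 9 U$ ($B{\left(U \right)} = 3 U \left(3 + 0\right) = 3 U 3 = 3 \cdot 3 U = 9 U$)
$o{\left(B{\left(\frac{2}{C{\left(5 \right)}} \right)} \right)} + l{\left(- 6 \left(4 - 7\right) \right)} = 151 - 6 \left(4 - 7\right) = 151 - -18 = 151 + 18 = 169$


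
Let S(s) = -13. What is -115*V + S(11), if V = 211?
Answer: -24278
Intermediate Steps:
-115*V + S(11) = -115*211 - 13 = -24265 - 13 = -24278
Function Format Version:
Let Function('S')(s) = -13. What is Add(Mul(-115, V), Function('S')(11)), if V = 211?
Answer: -24278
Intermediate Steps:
Add(Mul(-115, V), Function('S')(11)) = Add(Mul(-115, 211), -13) = Add(-24265, -13) = -24278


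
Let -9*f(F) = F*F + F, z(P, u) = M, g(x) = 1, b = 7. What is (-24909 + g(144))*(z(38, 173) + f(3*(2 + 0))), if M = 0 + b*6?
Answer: -2789696/3 ≈ -9.2990e+5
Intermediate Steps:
M = 42 (M = 0 + 7*6 = 0 + 42 = 42)
z(P, u) = 42
f(F) = -F/9 - F²/9 (f(F) = -(F*F + F)/9 = -(F² + F)/9 = -(F + F²)/9 = -F/9 - F²/9)
(-24909 + g(144))*(z(38, 173) + f(3*(2 + 0))) = (-24909 + 1)*(42 - 3*(2 + 0)*(1 + 3*(2 + 0))/9) = -24908*(42 - 3*2*(1 + 3*2)/9) = -24908*(42 - ⅑*6*(1 + 6)) = -24908*(42 - ⅑*6*7) = -24908*(42 - 14/3) = -24908*112/3 = -2789696/3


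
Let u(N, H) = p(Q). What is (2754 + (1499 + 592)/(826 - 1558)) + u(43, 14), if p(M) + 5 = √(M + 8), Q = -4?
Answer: 670547/244 ≈ 2748.1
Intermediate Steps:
p(M) = -5 + √(8 + M) (p(M) = -5 + √(M + 8) = -5 + √(8 + M))
u(N, H) = -3 (u(N, H) = -5 + √(8 - 4) = -5 + √4 = -5 + 2 = -3)
(2754 + (1499 + 592)/(826 - 1558)) + u(43, 14) = (2754 + (1499 + 592)/(826 - 1558)) - 3 = (2754 + 2091/(-732)) - 3 = (2754 + 2091*(-1/732)) - 3 = (2754 - 697/244) - 3 = 671279/244 - 3 = 670547/244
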